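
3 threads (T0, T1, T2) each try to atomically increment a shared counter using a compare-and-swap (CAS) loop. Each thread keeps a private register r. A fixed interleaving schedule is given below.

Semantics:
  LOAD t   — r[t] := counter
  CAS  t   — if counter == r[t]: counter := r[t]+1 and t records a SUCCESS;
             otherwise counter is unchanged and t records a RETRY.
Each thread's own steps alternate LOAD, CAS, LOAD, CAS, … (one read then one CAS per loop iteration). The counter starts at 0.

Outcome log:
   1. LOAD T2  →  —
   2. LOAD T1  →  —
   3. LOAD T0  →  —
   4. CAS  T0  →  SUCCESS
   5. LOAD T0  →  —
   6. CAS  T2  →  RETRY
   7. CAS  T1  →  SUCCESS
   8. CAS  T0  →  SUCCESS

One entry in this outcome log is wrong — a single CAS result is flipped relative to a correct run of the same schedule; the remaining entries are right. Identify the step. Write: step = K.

Correct run:
step 1: T2 LOAD ⇒ load; ctr=0 reg=0
step 2: T1 LOAD ⇒ load; ctr=0 reg=0
step 3: T0 LOAD ⇒ load; ctr=0 reg=0
step 4: T0 CAS ⇒ ok; ctr=1 reg=0
step 5: T0 LOAD ⇒ load; ctr=1 reg=1
step 6: T2 CAS ⇒ retry; ctr=1 reg=0
step 7: T1 CAS ⇒ retry; ctr=1 reg=0
step 8: T0 CAS ⇒ ok; ctr=2 reg=1
Mismatch at 7.

step = 7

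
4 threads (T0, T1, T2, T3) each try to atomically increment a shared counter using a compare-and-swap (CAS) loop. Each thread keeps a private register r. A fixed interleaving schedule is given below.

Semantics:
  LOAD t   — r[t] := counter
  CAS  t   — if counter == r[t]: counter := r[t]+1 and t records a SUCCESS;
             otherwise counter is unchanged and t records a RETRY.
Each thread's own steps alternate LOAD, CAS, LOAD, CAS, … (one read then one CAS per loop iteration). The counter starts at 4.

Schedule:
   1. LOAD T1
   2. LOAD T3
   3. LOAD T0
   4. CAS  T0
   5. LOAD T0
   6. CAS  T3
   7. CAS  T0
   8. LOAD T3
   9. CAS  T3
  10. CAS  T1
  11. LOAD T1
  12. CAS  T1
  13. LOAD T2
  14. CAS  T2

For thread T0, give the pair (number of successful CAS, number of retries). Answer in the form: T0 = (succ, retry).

[1] T1.load  rd  (counter 4, T1.r 4)
[2] T3.load  rd  (counter 4, T3.r 4)
[3] T0.load  rd  (counter 4, T0.r 4)
[4] T0.cas  hit  (counter 5, T0.r 4)
[5] T0.load  rd  (counter 5, T0.r 5)
[6] T3.cas  miss  (counter 5, T3.r 4)
[7] T0.cas  hit  (counter 6, T0.r 5)
[8] T3.load  rd  (counter 6, T3.r 6)
[9] T3.cas  hit  (counter 7, T3.r 6)
[10] T1.cas  miss  (counter 7, T1.r 4)
[11] T1.load  rd  (counter 7, T1.r 7)
[12] T1.cas  hit  (counter 8, T1.r 7)
[13] T2.load  rd  (counter 8, T2.r 8)
[14] T2.cas  hit  (counter 9, T2.r 8)

T0 = (2, 0)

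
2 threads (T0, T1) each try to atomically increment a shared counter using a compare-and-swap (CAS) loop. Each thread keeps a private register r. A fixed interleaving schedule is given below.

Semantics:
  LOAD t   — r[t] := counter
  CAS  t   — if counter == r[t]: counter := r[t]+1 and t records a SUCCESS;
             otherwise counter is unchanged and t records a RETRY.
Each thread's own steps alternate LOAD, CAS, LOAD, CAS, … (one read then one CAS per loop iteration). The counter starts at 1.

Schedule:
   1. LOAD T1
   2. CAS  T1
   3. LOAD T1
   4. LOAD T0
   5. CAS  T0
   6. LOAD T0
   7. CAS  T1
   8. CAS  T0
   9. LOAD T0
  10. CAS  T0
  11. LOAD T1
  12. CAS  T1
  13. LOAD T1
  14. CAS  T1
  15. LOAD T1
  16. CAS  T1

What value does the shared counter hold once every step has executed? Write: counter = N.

   1) LOAD T1:  M=1  r_T1=1
   2) CAS  T1:  M=2  r_T1=1 ✓
   3) LOAD T1:  M=2  r_T1=2
   4) LOAD T0:  M=2  r_T0=2
   5) CAS  T0:  M=3  r_T0=2 ✓
   6) LOAD T0:  M=3  r_T0=3
   7) CAS  T1:  M=3  r_T1=2 ✗
   8) CAS  T0:  M=4  r_T0=3 ✓
   9) LOAD T0:  M=4  r_T0=4
  10) CAS  T0:  M=5  r_T0=4 ✓
  11) LOAD T1:  M=5  r_T1=5
  12) CAS  T1:  M=6  r_T1=5 ✓
  13) LOAD T1:  M=6  r_T1=6
  14) CAS  T1:  M=7  r_T1=6 ✓
  15) LOAD T1:  M=7  r_T1=7
  16) CAS  T1:  M=8  r_T1=7 ✓

counter = 8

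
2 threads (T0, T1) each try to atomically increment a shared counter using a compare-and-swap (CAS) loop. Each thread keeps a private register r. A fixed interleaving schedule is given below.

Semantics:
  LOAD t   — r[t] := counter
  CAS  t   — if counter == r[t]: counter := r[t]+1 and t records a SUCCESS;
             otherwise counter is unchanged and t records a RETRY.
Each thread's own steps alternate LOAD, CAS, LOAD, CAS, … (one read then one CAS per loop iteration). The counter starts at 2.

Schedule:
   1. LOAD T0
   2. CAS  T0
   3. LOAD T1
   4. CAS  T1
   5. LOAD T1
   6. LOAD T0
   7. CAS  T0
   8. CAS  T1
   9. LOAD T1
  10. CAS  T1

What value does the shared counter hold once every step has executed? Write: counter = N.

counter = 6

#1 T0 reads 2
#2 T0 CAS(2→3) writes; counter now 3
#3 T1 reads 3
#4 T1 CAS(3→4) writes; counter now 4
#5 T1 reads 4
#6 T0 reads 4
#7 T0 CAS(4→5) writes; counter now 5
#8 T1 CAS(4→5) fails; counter now 5
#9 T1 reads 5
#10 T1 CAS(5→6) writes; counter now 6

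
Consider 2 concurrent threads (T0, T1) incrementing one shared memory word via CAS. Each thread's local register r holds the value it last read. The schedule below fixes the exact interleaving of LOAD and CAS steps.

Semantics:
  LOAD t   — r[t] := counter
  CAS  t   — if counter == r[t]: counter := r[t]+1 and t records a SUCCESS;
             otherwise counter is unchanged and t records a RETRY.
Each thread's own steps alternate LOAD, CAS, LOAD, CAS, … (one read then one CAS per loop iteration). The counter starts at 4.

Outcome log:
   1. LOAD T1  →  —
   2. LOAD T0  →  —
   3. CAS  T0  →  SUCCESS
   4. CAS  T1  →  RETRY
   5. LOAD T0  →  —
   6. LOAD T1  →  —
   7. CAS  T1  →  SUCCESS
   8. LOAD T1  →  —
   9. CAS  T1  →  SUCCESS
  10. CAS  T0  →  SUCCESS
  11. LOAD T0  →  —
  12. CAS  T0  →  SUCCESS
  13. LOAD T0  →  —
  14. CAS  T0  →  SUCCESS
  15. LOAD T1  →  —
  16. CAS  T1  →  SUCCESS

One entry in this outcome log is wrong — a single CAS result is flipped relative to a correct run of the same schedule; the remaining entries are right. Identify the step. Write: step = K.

Reference trace:
1. LOAD T1 → mem=4 r[T1]=4 [LOAD]
2. LOAD T0 → mem=4 r[T0]=4 [LOAD]
3. CAS T0 → mem=5 r[T0]=4 [OK]
4. CAS T1 → mem=5 r[T1]=4 [RETRY]
5. LOAD T0 → mem=5 r[T0]=5 [LOAD]
6. LOAD T1 → mem=5 r[T1]=5 [LOAD]
7. CAS T1 → mem=6 r[T1]=5 [OK]
8. LOAD T1 → mem=6 r[T1]=6 [LOAD]
9. CAS T1 → mem=7 r[T1]=6 [OK]
10. CAS T0 → mem=7 r[T0]=5 [RETRY]
11. LOAD T0 → mem=7 r[T0]=7 [LOAD]
12. CAS T0 → mem=8 r[T0]=7 [OK]
13. LOAD T0 → mem=8 r[T0]=8 [LOAD]
14. CAS T0 → mem=9 r[T0]=8 [OK]
15. LOAD T1 → mem=9 r[T1]=9 [LOAD]
16. CAS T1 → mem=10 r[T1]=9 [OK]
Mismatch at 10.

step = 10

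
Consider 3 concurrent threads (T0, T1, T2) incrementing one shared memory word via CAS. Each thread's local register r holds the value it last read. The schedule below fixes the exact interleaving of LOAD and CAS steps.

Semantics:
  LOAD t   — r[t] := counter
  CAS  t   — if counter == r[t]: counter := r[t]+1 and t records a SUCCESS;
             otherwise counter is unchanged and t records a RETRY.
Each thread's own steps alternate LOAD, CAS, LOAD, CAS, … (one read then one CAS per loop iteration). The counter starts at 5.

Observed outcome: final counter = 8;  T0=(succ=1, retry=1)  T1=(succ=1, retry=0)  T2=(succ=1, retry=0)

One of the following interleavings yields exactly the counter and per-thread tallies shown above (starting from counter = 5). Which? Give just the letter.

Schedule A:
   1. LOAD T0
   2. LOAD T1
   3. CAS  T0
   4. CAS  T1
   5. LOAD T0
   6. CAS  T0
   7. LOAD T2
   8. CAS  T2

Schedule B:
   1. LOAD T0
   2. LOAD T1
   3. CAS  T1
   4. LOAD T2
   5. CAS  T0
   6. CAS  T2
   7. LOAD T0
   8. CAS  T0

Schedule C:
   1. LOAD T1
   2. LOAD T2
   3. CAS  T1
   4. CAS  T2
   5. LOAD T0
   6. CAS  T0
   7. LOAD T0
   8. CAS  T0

Tracing schedule B:
[1] T0.load  rd  (counter 5, T0.r 5)
[2] T1.load  rd  (counter 5, T1.r 5)
[3] T1.cas  hit  (counter 6, T1.r 5)
[4] T2.load  rd  (counter 6, T2.r 6)
[5] T0.cas  miss  (counter 6, T0.r 5)
[6] T2.cas  hit  (counter 7, T2.r 6)
[7] T0.load  rd  (counter 7, T0.r 7)
[8] T0.cas  hit  (counter 8, T0.r 7)

B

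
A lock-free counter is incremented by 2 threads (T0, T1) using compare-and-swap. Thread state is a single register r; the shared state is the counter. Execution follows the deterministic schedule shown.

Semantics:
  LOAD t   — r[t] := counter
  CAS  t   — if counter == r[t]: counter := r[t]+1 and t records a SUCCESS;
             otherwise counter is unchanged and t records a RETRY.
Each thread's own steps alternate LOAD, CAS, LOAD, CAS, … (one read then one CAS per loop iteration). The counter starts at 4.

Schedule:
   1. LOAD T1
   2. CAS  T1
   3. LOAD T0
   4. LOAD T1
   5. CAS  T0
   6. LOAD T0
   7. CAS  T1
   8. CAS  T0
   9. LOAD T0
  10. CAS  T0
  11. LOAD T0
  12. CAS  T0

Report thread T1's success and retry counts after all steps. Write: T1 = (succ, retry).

[1] T1.load  rd  (counter 4, T1.r 4)
[2] T1.cas  hit  (counter 5, T1.r 4)
[3] T0.load  rd  (counter 5, T0.r 5)
[4] T1.load  rd  (counter 5, T1.r 5)
[5] T0.cas  hit  (counter 6, T0.r 5)
[6] T0.load  rd  (counter 6, T0.r 6)
[7] T1.cas  miss  (counter 6, T1.r 5)
[8] T0.cas  hit  (counter 7, T0.r 6)
[9] T0.load  rd  (counter 7, T0.r 7)
[10] T0.cas  hit  (counter 8, T0.r 7)
[11] T0.load  rd  (counter 8, T0.r 8)
[12] T0.cas  hit  (counter 9, T0.r 8)

T1 = (1, 1)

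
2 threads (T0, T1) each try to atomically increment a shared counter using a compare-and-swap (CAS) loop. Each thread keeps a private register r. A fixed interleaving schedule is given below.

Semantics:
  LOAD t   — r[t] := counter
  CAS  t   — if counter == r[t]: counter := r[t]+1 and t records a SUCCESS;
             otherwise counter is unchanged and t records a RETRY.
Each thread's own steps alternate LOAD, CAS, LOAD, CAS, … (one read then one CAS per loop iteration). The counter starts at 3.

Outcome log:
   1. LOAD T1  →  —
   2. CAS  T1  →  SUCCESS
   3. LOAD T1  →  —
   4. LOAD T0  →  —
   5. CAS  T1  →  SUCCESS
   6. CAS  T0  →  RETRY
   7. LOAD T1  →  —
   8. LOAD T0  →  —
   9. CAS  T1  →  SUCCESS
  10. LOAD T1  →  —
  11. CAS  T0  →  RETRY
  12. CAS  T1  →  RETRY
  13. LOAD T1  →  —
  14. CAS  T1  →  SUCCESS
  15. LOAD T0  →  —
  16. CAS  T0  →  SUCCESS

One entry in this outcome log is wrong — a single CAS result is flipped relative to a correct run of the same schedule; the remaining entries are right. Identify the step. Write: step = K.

Re-executing:
   1) LOAD T1:  M=3  r_T1=3
   2) CAS  T1:  M=4  r_T1=3 ✓
   3) LOAD T1:  M=4  r_T1=4
   4) LOAD T0:  M=4  r_T0=4
   5) CAS  T1:  M=5  r_T1=4 ✓
   6) CAS  T0:  M=5  r_T0=4 ✗
   7) LOAD T1:  M=5  r_T1=5
   8) LOAD T0:  M=5  r_T0=5
   9) CAS  T1:  M=6  r_T1=5 ✓
  10) LOAD T1:  M=6  r_T1=6
  11) CAS  T0:  M=6  r_T0=5 ✗
  12) CAS  T1:  M=7  r_T1=6 ✓
  13) LOAD T1:  M=7  r_T1=7
  14) CAS  T1:  M=8  r_T1=7 ✓
  15) LOAD T0:  M=8  r_T0=8
  16) CAS  T0:  M=9  r_T0=8 ✓
Flip is step 12.

step = 12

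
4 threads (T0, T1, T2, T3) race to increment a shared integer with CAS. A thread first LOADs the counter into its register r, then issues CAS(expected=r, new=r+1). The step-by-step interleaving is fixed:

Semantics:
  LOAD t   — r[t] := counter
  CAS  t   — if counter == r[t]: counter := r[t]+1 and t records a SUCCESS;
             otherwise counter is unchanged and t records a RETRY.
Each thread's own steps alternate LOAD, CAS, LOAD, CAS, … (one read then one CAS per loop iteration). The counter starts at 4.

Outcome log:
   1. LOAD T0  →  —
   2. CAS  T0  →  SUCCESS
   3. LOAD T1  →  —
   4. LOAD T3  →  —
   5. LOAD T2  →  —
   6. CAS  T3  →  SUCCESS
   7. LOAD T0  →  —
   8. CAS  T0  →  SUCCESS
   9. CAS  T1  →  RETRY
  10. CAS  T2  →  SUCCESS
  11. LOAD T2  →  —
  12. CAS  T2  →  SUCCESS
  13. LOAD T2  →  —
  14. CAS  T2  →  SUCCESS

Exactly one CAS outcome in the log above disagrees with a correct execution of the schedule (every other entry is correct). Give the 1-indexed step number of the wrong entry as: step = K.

step = 10

Reference trace:
[1] T0.load  rd  (counter 4, T0.r 4)
[2] T0.cas  hit  (counter 5, T0.r 4)
[3] T1.load  rd  (counter 5, T1.r 5)
[4] T3.load  rd  (counter 5, T3.r 5)
[5] T2.load  rd  (counter 5, T2.r 5)
[6] T3.cas  hit  (counter 6, T3.r 5)
[7] T0.load  rd  (counter 6, T0.r 6)
[8] T0.cas  hit  (counter 7, T0.r 6)
[9] T1.cas  miss  (counter 7, T1.r 5)
[10] T2.cas  miss  (counter 7, T2.r 5)
[11] T2.load  rd  (counter 7, T2.r 7)
[12] T2.cas  hit  (counter 8, T2.r 7)
[13] T2.load  rd  (counter 8, T2.r 8)
[14] T2.cas  hit  (counter 9, T2.r 8)
Flip is step 10.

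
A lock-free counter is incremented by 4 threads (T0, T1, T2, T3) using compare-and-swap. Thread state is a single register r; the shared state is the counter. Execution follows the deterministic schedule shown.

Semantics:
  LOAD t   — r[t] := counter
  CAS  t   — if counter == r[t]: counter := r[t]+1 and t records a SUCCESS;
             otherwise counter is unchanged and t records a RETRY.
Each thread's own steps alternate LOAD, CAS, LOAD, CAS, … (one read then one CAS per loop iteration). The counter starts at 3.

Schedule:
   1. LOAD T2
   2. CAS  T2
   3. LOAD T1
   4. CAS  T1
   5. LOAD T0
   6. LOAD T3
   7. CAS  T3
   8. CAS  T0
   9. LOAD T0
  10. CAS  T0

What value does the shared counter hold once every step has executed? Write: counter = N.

counter = 7

#1 T2 reads 3
#2 T2 CAS(3→4) writes; counter now 4
#3 T1 reads 4
#4 T1 CAS(4→5) writes; counter now 5
#5 T0 reads 5
#6 T3 reads 5
#7 T3 CAS(5→6) writes; counter now 6
#8 T0 CAS(5→6) fails; counter now 6
#9 T0 reads 6
#10 T0 CAS(6→7) writes; counter now 7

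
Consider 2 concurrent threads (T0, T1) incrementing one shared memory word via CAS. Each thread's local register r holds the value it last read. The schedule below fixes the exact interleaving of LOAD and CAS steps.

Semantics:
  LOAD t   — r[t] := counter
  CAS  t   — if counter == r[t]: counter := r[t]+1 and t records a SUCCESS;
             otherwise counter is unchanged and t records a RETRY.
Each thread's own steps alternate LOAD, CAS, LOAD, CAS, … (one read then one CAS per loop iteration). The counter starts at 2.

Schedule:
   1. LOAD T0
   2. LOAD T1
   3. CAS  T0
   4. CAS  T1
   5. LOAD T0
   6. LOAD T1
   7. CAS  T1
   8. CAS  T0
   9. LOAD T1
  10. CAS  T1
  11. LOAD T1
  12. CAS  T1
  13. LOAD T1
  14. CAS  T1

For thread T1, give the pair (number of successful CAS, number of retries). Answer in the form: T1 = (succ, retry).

#1 T0 reads 2
#2 T1 reads 2
#3 T0 CAS(2→3) writes; counter now 3
#4 T1 CAS(2→3) fails; counter now 3
#5 T0 reads 3
#6 T1 reads 3
#7 T1 CAS(3→4) writes; counter now 4
#8 T0 CAS(3→4) fails; counter now 4
#9 T1 reads 4
#10 T1 CAS(4→5) writes; counter now 5
#11 T1 reads 5
#12 T1 CAS(5→6) writes; counter now 6
#13 T1 reads 6
#14 T1 CAS(6→7) writes; counter now 7

T1 = (4, 1)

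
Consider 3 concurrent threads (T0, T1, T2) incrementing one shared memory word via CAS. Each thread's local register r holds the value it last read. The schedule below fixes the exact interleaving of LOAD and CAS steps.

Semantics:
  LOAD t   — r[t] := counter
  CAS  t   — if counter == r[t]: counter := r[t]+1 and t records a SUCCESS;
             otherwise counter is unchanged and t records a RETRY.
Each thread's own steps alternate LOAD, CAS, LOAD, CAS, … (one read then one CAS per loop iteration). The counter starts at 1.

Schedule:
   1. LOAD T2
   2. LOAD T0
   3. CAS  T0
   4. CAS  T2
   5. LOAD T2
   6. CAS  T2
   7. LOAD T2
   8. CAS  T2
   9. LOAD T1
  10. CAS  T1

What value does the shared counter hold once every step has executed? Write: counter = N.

[1] T2.load  rd  (counter 1, T2.r 1)
[2] T0.load  rd  (counter 1, T0.r 1)
[3] T0.cas  hit  (counter 2, T0.r 1)
[4] T2.cas  miss  (counter 2, T2.r 1)
[5] T2.load  rd  (counter 2, T2.r 2)
[6] T2.cas  hit  (counter 3, T2.r 2)
[7] T2.load  rd  (counter 3, T2.r 3)
[8] T2.cas  hit  (counter 4, T2.r 3)
[9] T1.load  rd  (counter 4, T1.r 4)
[10] T1.cas  hit  (counter 5, T1.r 4)

counter = 5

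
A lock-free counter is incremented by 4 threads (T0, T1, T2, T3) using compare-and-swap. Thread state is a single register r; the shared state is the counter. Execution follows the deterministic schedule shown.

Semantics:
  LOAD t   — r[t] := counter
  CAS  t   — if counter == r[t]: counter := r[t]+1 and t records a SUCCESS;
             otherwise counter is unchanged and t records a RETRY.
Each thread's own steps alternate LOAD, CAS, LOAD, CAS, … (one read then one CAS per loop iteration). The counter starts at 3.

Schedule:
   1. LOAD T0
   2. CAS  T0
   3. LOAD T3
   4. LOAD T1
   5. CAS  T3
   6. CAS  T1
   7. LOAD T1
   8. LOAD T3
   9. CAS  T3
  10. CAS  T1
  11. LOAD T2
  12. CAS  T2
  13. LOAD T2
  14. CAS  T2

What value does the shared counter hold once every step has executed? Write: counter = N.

counter = 8

   1) LOAD T0:  M=3  r_T0=3
   2) CAS  T0:  M=4  r_T0=3 ✓
   3) LOAD T3:  M=4  r_T3=4
   4) LOAD T1:  M=4  r_T1=4
   5) CAS  T3:  M=5  r_T3=4 ✓
   6) CAS  T1:  M=5  r_T1=4 ✗
   7) LOAD T1:  M=5  r_T1=5
   8) LOAD T3:  M=5  r_T3=5
   9) CAS  T3:  M=6  r_T3=5 ✓
  10) CAS  T1:  M=6  r_T1=5 ✗
  11) LOAD T2:  M=6  r_T2=6
  12) CAS  T2:  M=7  r_T2=6 ✓
  13) LOAD T2:  M=7  r_T2=7
  14) CAS  T2:  M=8  r_T2=7 ✓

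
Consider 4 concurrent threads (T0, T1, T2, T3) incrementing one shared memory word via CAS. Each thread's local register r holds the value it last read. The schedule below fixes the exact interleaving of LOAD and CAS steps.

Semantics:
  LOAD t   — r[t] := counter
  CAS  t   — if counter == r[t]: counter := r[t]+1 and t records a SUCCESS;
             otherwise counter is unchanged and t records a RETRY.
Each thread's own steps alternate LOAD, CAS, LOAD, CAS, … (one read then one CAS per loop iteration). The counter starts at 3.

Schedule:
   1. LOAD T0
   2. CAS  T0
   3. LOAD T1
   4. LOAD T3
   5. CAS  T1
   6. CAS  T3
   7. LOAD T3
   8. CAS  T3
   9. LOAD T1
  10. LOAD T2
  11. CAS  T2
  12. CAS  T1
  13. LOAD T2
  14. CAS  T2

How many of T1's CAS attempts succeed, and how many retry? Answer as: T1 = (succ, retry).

T1 = (1, 1)

#1 T0 reads 3
#2 T0 CAS(3→4) writes; counter now 4
#3 T1 reads 4
#4 T3 reads 4
#5 T1 CAS(4→5) writes; counter now 5
#6 T3 CAS(4→5) fails; counter now 5
#7 T3 reads 5
#8 T3 CAS(5→6) writes; counter now 6
#9 T1 reads 6
#10 T2 reads 6
#11 T2 CAS(6→7) writes; counter now 7
#12 T1 CAS(6→7) fails; counter now 7
#13 T2 reads 7
#14 T2 CAS(7→8) writes; counter now 8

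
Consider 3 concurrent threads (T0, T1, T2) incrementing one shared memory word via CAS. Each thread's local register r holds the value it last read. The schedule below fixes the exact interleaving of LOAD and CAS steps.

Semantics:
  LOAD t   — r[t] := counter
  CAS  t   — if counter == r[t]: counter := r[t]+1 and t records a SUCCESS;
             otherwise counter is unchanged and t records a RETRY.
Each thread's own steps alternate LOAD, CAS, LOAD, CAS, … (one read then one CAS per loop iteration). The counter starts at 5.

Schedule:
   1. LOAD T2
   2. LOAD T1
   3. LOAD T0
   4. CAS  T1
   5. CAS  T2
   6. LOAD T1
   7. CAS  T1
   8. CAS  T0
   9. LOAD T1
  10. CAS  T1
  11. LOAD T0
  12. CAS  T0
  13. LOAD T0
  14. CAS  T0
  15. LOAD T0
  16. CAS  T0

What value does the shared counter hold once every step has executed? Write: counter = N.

counter = 11

[1] T2.load  rd  (counter 5, T2.r 5)
[2] T1.load  rd  (counter 5, T1.r 5)
[3] T0.load  rd  (counter 5, T0.r 5)
[4] T1.cas  hit  (counter 6, T1.r 5)
[5] T2.cas  miss  (counter 6, T2.r 5)
[6] T1.load  rd  (counter 6, T1.r 6)
[7] T1.cas  hit  (counter 7, T1.r 6)
[8] T0.cas  miss  (counter 7, T0.r 5)
[9] T1.load  rd  (counter 7, T1.r 7)
[10] T1.cas  hit  (counter 8, T1.r 7)
[11] T0.load  rd  (counter 8, T0.r 8)
[12] T0.cas  hit  (counter 9, T0.r 8)
[13] T0.load  rd  (counter 9, T0.r 9)
[14] T0.cas  hit  (counter 10, T0.r 9)
[15] T0.load  rd  (counter 10, T0.r 10)
[16] T0.cas  hit  (counter 11, T0.r 10)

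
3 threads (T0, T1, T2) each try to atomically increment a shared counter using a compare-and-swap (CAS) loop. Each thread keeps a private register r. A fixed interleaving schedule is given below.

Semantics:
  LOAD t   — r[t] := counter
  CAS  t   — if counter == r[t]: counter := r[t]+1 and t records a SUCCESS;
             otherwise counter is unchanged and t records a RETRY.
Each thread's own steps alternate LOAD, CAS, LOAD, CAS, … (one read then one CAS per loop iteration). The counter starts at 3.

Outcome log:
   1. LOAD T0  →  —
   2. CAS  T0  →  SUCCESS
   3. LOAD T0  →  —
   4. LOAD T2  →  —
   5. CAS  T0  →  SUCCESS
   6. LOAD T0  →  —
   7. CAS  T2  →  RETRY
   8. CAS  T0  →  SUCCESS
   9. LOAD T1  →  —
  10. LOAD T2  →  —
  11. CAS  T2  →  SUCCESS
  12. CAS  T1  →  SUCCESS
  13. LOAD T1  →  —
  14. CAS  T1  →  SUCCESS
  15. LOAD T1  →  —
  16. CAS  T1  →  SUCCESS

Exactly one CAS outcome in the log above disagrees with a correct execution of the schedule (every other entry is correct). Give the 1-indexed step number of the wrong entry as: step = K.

step = 12

Re-executing:
   1) LOAD T0:  M=3  r_T0=3
   2) CAS  T0:  M=4  r_T0=3 ✓
   3) LOAD T0:  M=4  r_T0=4
   4) LOAD T2:  M=4  r_T2=4
   5) CAS  T0:  M=5  r_T0=4 ✓
   6) LOAD T0:  M=5  r_T0=5
   7) CAS  T2:  M=5  r_T2=4 ✗
   8) CAS  T0:  M=6  r_T0=5 ✓
   9) LOAD T1:  M=6  r_T1=6
  10) LOAD T2:  M=6  r_T2=6
  11) CAS  T2:  M=7  r_T2=6 ✓
  12) CAS  T1:  M=7  r_T1=6 ✗
  13) LOAD T1:  M=7  r_T1=7
  14) CAS  T1:  M=8  r_T1=7 ✓
  15) LOAD T1:  M=8  r_T1=8
  16) CAS  T1:  M=9  r_T1=8 ✓
Mismatch at 12.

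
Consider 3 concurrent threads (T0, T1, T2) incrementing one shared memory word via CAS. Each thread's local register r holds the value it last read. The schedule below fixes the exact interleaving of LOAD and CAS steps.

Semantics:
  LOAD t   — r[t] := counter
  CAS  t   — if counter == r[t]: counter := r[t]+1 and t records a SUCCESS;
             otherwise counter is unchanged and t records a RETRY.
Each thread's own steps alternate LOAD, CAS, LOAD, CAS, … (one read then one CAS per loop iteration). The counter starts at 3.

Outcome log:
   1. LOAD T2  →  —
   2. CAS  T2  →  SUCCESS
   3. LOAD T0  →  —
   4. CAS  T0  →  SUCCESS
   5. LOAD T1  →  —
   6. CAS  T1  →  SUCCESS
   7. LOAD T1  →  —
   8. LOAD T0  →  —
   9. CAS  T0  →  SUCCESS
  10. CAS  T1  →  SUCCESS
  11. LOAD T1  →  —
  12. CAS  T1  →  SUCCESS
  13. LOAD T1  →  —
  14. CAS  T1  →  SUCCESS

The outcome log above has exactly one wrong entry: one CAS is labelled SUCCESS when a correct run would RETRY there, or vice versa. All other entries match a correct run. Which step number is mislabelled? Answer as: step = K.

Correct run:
1. LOAD T2 → mem=3 r[T2]=3 [LOAD]
2. CAS T2 → mem=4 r[T2]=3 [OK]
3. LOAD T0 → mem=4 r[T0]=4 [LOAD]
4. CAS T0 → mem=5 r[T0]=4 [OK]
5. LOAD T1 → mem=5 r[T1]=5 [LOAD]
6. CAS T1 → mem=6 r[T1]=5 [OK]
7. LOAD T1 → mem=6 r[T1]=6 [LOAD]
8. LOAD T0 → mem=6 r[T0]=6 [LOAD]
9. CAS T0 → mem=7 r[T0]=6 [OK]
10. CAS T1 → mem=7 r[T1]=6 [RETRY]
11. LOAD T1 → mem=7 r[T1]=7 [LOAD]
12. CAS T1 → mem=8 r[T1]=7 [OK]
13. LOAD T1 → mem=8 r[T1]=8 [LOAD]
14. CAS T1 → mem=9 r[T1]=8 [OK]
Flip is step 10.

step = 10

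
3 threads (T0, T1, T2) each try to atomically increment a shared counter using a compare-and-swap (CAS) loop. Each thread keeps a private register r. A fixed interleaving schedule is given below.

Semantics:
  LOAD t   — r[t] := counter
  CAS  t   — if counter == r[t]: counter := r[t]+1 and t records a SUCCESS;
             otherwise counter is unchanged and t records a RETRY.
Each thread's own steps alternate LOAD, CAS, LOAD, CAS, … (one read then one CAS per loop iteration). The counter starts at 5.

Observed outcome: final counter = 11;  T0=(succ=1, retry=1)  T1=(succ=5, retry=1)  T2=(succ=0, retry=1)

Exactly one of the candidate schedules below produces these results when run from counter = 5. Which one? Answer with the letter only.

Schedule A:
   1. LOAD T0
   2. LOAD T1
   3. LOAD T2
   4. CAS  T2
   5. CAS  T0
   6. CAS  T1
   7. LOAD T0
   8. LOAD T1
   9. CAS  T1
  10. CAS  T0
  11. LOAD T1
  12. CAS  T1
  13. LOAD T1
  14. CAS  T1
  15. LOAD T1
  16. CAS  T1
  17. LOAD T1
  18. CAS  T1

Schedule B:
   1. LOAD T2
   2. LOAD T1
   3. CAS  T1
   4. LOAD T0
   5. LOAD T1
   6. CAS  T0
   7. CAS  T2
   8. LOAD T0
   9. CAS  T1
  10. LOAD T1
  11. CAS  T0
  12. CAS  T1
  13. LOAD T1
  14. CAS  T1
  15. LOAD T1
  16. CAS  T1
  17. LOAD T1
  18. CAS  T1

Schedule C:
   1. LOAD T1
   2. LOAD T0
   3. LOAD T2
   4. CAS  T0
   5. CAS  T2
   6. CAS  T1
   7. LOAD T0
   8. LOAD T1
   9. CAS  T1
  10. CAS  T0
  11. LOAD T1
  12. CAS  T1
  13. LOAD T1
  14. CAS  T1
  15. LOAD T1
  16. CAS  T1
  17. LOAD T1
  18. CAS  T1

C

Run C:
step 1: T1 LOAD ⇒ load; ctr=5 reg=5
step 2: T0 LOAD ⇒ load; ctr=5 reg=5
step 3: T2 LOAD ⇒ load; ctr=5 reg=5
step 4: T0 CAS ⇒ ok; ctr=6 reg=5
step 5: T2 CAS ⇒ retry; ctr=6 reg=5
step 6: T1 CAS ⇒ retry; ctr=6 reg=5
step 7: T0 LOAD ⇒ load; ctr=6 reg=6
step 8: T1 LOAD ⇒ load; ctr=6 reg=6
step 9: T1 CAS ⇒ ok; ctr=7 reg=6
step 10: T0 CAS ⇒ retry; ctr=7 reg=6
step 11: T1 LOAD ⇒ load; ctr=7 reg=7
step 12: T1 CAS ⇒ ok; ctr=8 reg=7
step 13: T1 LOAD ⇒ load; ctr=8 reg=8
step 14: T1 CAS ⇒ ok; ctr=9 reg=8
step 15: T1 LOAD ⇒ load; ctr=9 reg=9
step 16: T1 CAS ⇒ ok; ctr=10 reg=9
step 17: T1 LOAD ⇒ load; ctr=10 reg=10
step 18: T1 CAS ⇒ ok; ctr=11 reg=10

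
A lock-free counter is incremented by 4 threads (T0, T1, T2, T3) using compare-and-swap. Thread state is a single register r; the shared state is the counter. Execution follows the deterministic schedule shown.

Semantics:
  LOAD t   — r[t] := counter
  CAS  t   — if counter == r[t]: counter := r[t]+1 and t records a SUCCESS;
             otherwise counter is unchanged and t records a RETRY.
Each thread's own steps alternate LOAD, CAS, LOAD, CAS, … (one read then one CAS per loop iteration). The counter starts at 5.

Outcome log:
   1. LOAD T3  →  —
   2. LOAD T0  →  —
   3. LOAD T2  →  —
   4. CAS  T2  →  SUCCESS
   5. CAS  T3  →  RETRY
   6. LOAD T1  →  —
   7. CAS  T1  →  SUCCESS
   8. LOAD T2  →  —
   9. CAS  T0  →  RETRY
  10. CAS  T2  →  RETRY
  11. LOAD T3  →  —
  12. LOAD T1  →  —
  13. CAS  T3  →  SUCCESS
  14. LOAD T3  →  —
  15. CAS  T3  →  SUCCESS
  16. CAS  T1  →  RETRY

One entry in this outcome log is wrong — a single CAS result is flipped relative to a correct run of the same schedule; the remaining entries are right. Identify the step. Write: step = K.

step = 10

Correct run:
T3 LOAD — after: cnt=5, r=5 — load
T0 LOAD — after: cnt=5, r=5 — load
T2 LOAD — after: cnt=5, r=5 — load
T2 CAS — after: cnt=6, r=5 — ok
T3 CAS — after: cnt=6, r=5 — retry
T1 LOAD — after: cnt=6, r=6 — load
T1 CAS — after: cnt=7, r=6 — ok
T2 LOAD — after: cnt=7, r=7 — load
T0 CAS — after: cnt=7, r=5 — retry
T2 CAS — after: cnt=8, r=7 — ok
T3 LOAD — after: cnt=8, r=8 — load
T1 LOAD — after: cnt=8, r=8 — load
T3 CAS — after: cnt=9, r=8 — ok
T3 LOAD — after: cnt=9, r=9 — load
T3 CAS — after: cnt=10, r=9 — ok
T1 CAS — after: cnt=10, r=8 — retry
Flip is step 10.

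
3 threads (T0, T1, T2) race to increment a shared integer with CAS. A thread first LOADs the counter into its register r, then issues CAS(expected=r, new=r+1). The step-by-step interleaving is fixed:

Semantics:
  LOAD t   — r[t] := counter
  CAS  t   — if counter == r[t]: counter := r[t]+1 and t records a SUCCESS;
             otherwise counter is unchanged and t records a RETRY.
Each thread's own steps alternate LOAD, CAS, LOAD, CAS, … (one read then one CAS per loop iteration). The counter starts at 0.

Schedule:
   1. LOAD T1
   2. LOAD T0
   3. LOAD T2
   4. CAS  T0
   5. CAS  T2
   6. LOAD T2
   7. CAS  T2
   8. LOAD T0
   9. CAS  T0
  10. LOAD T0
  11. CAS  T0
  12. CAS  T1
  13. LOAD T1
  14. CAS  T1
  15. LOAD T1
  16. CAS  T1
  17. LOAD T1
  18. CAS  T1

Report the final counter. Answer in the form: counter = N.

1. LOAD T1 → mem=0 r[T1]=0 [LOAD]
2. LOAD T0 → mem=0 r[T0]=0 [LOAD]
3. LOAD T2 → mem=0 r[T2]=0 [LOAD]
4. CAS T0 → mem=1 r[T0]=0 [OK]
5. CAS T2 → mem=1 r[T2]=0 [RETRY]
6. LOAD T2 → mem=1 r[T2]=1 [LOAD]
7. CAS T2 → mem=2 r[T2]=1 [OK]
8. LOAD T0 → mem=2 r[T0]=2 [LOAD]
9. CAS T0 → mem=3 r[T0]=2 [OK]
10. LOAD T0 → mem=3 r[T0]=3 [LOAD]
11. CAS T0 → mem=4 r[T0]=3 [OK]
12. CAS T1 → mem=4 r[T1]=0 [RETRY]
13. LOAD T1 → mem=4 r[T1]=4 [LOAD]
14. CAS T1 → mem=5 r[T1]=4 [OK]
15. LOAD T1 → mem=5 r[T1]=5 [LOAD]
16. CAS T1 → mem=6 r[T1]=5 [OK]
17. LOAD T1 → mem=6 r[T1]=6 [LOAD]
18. CAS T1 → mem=7 r[T1]=6 [OK]

counter = 7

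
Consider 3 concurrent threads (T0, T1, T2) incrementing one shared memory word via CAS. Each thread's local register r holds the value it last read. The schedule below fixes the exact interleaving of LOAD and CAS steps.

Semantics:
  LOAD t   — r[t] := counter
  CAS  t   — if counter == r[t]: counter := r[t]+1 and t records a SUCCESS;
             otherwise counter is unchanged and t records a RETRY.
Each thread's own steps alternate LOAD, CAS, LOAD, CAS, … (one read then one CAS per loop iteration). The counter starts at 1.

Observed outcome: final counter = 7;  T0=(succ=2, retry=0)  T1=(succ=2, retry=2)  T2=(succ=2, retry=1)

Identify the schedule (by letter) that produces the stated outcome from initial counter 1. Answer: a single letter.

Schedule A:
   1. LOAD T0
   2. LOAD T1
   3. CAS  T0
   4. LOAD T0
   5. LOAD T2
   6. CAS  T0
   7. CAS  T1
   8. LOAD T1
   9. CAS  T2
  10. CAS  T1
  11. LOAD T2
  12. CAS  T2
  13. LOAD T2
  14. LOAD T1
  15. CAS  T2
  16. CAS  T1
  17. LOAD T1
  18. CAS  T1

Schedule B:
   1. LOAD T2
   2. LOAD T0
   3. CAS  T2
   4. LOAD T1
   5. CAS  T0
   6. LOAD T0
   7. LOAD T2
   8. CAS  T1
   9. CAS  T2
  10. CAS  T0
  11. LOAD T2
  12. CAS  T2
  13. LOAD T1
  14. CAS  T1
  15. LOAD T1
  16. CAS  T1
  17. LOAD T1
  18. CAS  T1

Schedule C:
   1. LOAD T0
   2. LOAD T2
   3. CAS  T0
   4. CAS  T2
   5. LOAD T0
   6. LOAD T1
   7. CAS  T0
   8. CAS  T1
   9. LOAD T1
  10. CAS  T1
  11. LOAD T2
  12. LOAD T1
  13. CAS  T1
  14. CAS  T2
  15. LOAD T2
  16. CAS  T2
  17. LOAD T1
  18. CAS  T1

Tracing schedule A:
T0 LOAD — after: cnt=1, r=1 — load
T1 LOAD — after: cnt=1, r=1 — load
T0 CAS — after: cnt=2, r=1 — ok
T0 LOAD — after: cnt=2, r=2 — load
T2 LOAD — after: cnt=2, r=2 — load
T0 CAS — after: cnt=3, r=2 — ok
T1 CAS — after: cnt=3, r=1 — retry
T1 LOAD — after: cnt=3, r=3 — load
T2 CAS — after: cnt=3, r=2 — retry
T1 CAS — after: cnt=4, r=3 — ok
T2 LOAD — after: cnt=4, r=4 — load
T2 CAS — after: cnt=5, r=4 — ok
T2 LOAD — after: cnt=5, r=5 — load
T1 LOAD — after: cnt=5, r=5 — load
T2 CAS — after: cnt=6, r=5 — ok
T1 CAS — after: cnt=6, r=5 — retry
T1 LOAD — after: cnt=6, r=6 — load
T1 CAS — after: cnt=7, r=6 — ok

A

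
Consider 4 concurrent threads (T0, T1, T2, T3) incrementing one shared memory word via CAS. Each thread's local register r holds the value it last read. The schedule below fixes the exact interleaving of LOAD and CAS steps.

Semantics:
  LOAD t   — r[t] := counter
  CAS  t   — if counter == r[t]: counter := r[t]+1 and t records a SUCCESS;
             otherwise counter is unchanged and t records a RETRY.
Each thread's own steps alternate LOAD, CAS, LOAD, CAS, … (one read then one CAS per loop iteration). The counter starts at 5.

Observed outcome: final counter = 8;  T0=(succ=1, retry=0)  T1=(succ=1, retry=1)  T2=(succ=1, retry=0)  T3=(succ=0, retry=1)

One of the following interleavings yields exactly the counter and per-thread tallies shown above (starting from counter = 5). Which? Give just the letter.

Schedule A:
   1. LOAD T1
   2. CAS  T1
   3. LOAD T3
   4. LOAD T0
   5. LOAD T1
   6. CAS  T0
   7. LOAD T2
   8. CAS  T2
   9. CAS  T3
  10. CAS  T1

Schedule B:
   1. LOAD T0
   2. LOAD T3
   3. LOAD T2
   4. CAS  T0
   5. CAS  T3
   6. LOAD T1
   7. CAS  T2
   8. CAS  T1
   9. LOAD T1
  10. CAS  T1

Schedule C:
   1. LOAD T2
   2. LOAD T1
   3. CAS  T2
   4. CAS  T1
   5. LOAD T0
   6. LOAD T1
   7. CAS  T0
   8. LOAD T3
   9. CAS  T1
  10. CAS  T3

Tracing schedule A:
[1] T1.load  rd  (counter 5, T1.r 5)
[2] T1.cas  hit  (counter 6, T1.r 5)
[3] T3.load  rd  (counter 6, T3.r 6)
[4] T0.load  rd  (counter 6, T0.r 6)
[5] T1.load  rd  (counter 6, T1.r 6)
[6] T0.cas  hit  (counter 7, T0.r 6)
[7] T2.load  rd  (counter 7, T2.r 7)
[8] T2.cas  hit  (counter 8, T2.r 7)
[9] T3.cas  miss  (counter 8, T3.r 6)
[10] T1.cas  miss  (counter 8, T1.r 6)

A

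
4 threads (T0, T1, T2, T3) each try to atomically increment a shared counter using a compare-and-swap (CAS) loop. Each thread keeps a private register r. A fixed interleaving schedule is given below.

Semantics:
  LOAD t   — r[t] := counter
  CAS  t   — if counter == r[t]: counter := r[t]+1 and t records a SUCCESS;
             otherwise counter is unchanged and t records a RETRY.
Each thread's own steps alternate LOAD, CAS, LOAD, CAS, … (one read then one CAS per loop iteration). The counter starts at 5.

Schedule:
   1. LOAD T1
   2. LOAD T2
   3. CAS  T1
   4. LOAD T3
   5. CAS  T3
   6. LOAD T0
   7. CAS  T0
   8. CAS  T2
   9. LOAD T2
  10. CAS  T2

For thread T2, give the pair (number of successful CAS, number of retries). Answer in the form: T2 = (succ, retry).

T2 = (1, 1)

1. LOAD T1 → mem=5 r[T1]=5 [LOAD]
2. LOAD T2 → mem=5 r[T2]=5 [LOAD]
3. CAS T1 → mem=6 r[T1]=5 [OK]
4. LOAD T3 → mem=6 r[T3]=6 [LOAD]
5. CAS T3 → mem=7 r[T3]=6 [OK]
6. LOAD T0 → mem=7 r[T0]=7 [LOAD]
7. CAS T0 → mem=8 r[T0]=7 [OK]
8. CAS T2 → mem=8 r[T2]=5 [RETRY]
9. LOAD T2 → mem=8 r[T2]=8 [LOAD]
10. CAS T2 → mem=9 r[T2]=8 [OK]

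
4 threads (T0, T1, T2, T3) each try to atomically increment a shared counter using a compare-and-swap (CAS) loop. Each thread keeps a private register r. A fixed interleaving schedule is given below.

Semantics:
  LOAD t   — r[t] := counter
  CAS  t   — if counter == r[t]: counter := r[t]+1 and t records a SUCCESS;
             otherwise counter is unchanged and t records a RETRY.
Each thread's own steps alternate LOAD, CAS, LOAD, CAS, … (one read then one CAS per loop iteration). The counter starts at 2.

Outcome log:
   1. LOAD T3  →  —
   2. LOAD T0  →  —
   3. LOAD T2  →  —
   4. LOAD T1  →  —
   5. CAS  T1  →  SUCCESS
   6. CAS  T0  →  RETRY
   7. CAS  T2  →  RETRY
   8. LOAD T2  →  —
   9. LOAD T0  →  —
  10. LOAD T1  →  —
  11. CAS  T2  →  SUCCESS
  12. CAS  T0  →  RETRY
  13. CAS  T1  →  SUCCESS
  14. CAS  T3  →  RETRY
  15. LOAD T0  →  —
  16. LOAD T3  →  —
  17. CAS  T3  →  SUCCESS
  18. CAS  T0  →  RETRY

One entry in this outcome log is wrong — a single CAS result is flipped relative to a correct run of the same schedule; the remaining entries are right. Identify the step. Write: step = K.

step = 13

Correct run:
step 1: T3 LOAD ⇒ load; ctr=2 reg=2
step 2: T0 LOAD ⇒ load; ctr=2 reg=2
step 3: T2 LOAD ⇒ load; ctr=2 reg=2
step 4: T1 LOAD ⇒ load; ctr=2 reg=2
step 5: T1 CAS ⇒ ok; ctr=3 reg=2
step 6: T0 CAS ⇒ retry; ctr=3 reg=2
step 7: T2 CAS ⇒ retry; ctr=3 reg=2
step 8: T2 LOAD ⇒ load; ctr=3 reg=3
step 9: T0 LOAD ⇒ load; ctr=3 reg=3
step 10: T1 LOAD ⇒ load; ctr=3 reg=3
step 11: T2 CAS ⇒ ok; ctr=4 reg=3
step 12: T0 CAS ⇒ retry; ctr=4 reg=3
step 13: T1 CAS ⇒ retry; ctr=4 reg=3
step 14: T3 CAS ⇒ retry; ctr=4 reg=2
step 15: T0 LOAD ⇒ load; ctr=4 reg=4
step 16: T3 LOAD ⇒ load; ctr=4 reg=4
step 17: T3 CAS ⇒ ok; ctr=5 reg=4
step 18: T0 CAS ⇒ retry; ctr=5 reg=4
Mismatch at 13.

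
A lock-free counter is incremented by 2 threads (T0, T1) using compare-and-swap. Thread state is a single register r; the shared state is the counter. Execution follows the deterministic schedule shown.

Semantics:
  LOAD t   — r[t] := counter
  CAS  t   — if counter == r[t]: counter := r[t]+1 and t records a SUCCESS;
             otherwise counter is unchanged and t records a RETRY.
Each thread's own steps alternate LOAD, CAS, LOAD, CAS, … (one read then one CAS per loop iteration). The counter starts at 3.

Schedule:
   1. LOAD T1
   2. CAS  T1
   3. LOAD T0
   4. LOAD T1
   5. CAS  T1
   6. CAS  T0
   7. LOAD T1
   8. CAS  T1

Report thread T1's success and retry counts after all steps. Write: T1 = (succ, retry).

#1 T1 reads 3
#2 T1 CAS(3→4) writes; counter now 4
#3 T0 reads 4
#4 T1 reads 4
#5 T1 CAS(4→5) writes; counter now 5
#6 T0 CAS(4→5) fails; counter now 5
#7 T1 reads 5
#8 T1 CAS(5→6) writes; counter now 6

T1 = (3, 0)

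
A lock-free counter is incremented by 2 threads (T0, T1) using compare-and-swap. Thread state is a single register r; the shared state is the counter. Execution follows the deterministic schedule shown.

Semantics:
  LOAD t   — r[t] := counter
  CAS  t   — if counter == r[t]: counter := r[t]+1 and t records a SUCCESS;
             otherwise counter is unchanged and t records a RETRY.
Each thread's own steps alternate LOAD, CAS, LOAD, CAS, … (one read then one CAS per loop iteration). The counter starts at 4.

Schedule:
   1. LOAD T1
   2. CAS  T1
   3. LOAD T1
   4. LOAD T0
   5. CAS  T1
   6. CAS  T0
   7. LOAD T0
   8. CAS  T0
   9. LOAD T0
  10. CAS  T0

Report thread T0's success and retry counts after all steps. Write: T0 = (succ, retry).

   1) LOAD T1:  M=4  r_T1=4
   2) CAS  T1:  M=5  r_T1=4 ✓
   3) LOAD T1:  M=5  r_T1=5
   4) LOAD T0:  M=5  r_T0=5
   5) CAS  T1:  M=6  r_T1=5 ✓
   6) CAS  T0:  M=6  r_T0=5 ✗
   7) LOAD T0:  M=6  r_T0=6
   8) CAS  T0:  M=7  r_T0=6 ✓
   9) LOAD T0:  M=7  r_T0=7
  10) CAS  T0:  M=8  r_T0=7 ✓

T0 = (2, 1)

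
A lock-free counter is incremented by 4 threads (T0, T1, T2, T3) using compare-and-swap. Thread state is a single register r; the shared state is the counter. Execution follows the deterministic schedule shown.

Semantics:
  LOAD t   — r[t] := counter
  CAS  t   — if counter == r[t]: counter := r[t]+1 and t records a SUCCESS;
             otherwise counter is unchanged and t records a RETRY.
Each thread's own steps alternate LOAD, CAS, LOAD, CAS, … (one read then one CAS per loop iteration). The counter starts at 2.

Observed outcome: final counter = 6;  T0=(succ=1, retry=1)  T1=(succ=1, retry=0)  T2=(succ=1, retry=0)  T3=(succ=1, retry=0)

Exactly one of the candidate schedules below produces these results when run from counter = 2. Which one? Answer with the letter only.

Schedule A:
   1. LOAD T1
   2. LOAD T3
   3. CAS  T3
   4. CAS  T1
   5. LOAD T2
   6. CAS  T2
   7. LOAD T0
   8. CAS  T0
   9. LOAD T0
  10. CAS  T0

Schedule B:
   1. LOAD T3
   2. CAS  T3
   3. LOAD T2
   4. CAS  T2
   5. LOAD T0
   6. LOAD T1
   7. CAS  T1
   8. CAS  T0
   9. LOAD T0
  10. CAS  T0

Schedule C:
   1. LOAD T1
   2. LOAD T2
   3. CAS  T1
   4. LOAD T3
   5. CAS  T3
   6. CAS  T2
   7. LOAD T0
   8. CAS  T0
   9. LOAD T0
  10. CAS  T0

B

Tracing schedule B:
[1] T3.load  rd  (counter 2, T3.r 2)
[2] T3.cas  hit  (counter 3, T3.r 2)
[3] T2.load  rd  (counter 3, T2.r 3)
[4] T2.cas  hit  (counter 4, T2.r 3)
[5] T0.load  rd  (counter 4, T0.r 4)
[6] T1.load  rd  (counter 4, T1.r 4)
[7] T1.cas  hit  (counter 5, T1.r 4)
[8] T0.cas  miss  (counter 5, T0.r 4)
[9] T0.load  rd  (counter 5, T0.r 5)
[10] T0.cas  hit  (counter 6, T0.r 5)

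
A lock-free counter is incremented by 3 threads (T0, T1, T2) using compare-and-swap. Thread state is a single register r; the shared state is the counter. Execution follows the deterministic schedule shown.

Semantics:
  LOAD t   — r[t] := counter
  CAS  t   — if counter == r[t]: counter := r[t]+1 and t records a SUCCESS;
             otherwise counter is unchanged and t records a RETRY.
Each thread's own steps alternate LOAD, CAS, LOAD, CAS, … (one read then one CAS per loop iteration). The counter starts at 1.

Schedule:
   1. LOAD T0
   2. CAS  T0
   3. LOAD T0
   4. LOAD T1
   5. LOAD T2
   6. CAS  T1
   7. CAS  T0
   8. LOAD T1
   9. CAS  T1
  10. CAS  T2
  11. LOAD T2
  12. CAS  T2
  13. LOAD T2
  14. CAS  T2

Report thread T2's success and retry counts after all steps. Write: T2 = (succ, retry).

[1] T0.load  rd  (counter 1, T0.r 1)
[2] T0.cas  hit  (counter 2, T0.r 1)
[3] T0.load  rd  (counter 2, T0.r 2)
[4] T1.load  rd  (counter 2, T1.r 2)
[5] T2.load  rd  (counter 2, T2.r 2)
[6] T1.cas  hit  (counter 3, T1.r 2)
[7] T0.cas  miss  (counter 3, T0.r 2)
[8] T1.load  rd  (counter 3, T1.r 3)
[9] T1.cas  hit  (counter 4, T1.r 3)
[10] T2.cas  miss  (counter 4, T2.r 2)
[11] T2.load  rd  (counter 4, T2.r 4)
[12] T2.cas  hit  (counter 5, T2.r 4)
[13] T2.load  rd  (counter 5, T2.r 5)
[14] T2.cas  hit  (counter 6, T2.r 5)

T2 = (2, 1)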